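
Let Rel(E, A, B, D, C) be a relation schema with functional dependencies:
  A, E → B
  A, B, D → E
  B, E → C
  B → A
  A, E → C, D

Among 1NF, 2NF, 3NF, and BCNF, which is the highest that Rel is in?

3NF

Candidate keys: {A, E}, {B, D}, {B, E}. Prime attributes: {A, B, D, E}.
B → A breaks BCNF: {B}⁺ = {A, B}, so {B} is not a superkey.
Its right-hand attributes {A} are all prime, as are those of every other non-superkey FD — the relation is in 3NF.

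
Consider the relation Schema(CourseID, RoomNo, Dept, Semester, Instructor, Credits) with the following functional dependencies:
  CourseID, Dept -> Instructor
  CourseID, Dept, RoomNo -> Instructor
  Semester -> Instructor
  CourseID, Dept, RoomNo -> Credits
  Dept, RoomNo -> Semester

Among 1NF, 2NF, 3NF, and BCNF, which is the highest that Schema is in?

Candidate key: {CourseID, Dept, RoomNo}. Prime attributes: {CourseID, Dept, RoomNo}.
CourseID, Dept -> Instructor: {CourseID, Dept}⁺ = {CourseID, Dept, Instructor}, which is not all of the attributes, so the left side is not a superkey — BCNF is violated.
CourseID, Dept -> Instructor determines the non-prime attribute {Instructor} from a non-superkey — 3NF is violated.
Since {CourseID, Dept} ⊂ {CourseID, Dept, RoomNo} and {CourseID, Dept}⁺ ⊇ {Instructor} with {Instructor} non-prime, there is a partial dependency; 2NF fails.

1NF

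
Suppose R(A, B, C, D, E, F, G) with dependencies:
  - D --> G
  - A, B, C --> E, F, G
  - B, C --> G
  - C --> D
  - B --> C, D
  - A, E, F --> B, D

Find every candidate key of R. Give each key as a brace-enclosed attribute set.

No FD produces {A}, so it must be in every candidate key.
Closure of {A, B} is {A, B, C, D, E, F, G}, the whole schema; {A, B} is a candidate key.
Closure of {A, E, F} is {A, B, C, D, E, F, G}, the whole schema; {A, E, F} is a candidate key.
No proper subset of any of these is a key, and no other minimal superkey exists.

{A, B}, {A, E, F}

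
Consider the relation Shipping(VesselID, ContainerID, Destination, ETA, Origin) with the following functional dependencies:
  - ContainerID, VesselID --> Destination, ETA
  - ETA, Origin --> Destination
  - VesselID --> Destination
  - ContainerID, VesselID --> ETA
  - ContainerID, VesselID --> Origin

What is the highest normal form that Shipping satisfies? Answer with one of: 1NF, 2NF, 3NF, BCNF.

Candidate key: {ContainerID, VesselID}. Prime attributes: {ContainerID, VesselID}.
ETA, Origin --> Destination: {ETA, Origin}⁺ = {Destination, ETA, Origin}, which is not all of the attributes, so the left side is not a superkey — BCNF is violated.
ETA, Origin --> Destination has non-prime {Destination} on the right and a non-superkey on the left, so 3NF fails.
{VesselID} is a proper subset of the key {ContainerID, VesselID}, and {VesselID}⁺ contains the non-prime attribute {Destination} — a partial dependency, so 2NF is violated.

1NF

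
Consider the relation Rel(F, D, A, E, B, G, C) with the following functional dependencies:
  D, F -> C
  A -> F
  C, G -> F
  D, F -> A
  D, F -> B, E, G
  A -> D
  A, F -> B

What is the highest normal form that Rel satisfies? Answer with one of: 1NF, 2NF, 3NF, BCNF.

3NF

Candidate keys: {A}, {C, D, G}, {D, F}. Prime attributes: {A, C, D, F, G}.
For C, G -> F we have {C, G}⁺ = {C, F, G}; {C, G} is not a superkey, so BCNF fails.
Its right-hand attributes {F} are all prime, as are those of every other non-superkey FD — the relation is in 3NF.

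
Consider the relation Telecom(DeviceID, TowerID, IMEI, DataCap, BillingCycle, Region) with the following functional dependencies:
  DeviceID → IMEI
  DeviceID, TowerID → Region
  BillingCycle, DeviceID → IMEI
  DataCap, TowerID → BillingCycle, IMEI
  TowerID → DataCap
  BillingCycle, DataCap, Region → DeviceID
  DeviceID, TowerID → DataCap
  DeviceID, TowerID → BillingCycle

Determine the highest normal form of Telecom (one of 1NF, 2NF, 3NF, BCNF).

1NF

Candidate keys: {DeviceID, TowerID}, {Region, TowerID}. Prime attributes: {DeviceID, Region, TowerID}.
For DeviceID → IMEI we have {DeviceID}⁺ = {DeviceID, IMEI}; {DeviceID} is not a superkey, so BCNF fails.
DeviceID → IMEI has non-prime {IMEI} on the right and a non-superkey on the left, so 3NF fails.
The proper key subset {DeviceID} of {DeviceID, TowerID} determines non-prime {IMEI}, so the relation is not even in 2NF.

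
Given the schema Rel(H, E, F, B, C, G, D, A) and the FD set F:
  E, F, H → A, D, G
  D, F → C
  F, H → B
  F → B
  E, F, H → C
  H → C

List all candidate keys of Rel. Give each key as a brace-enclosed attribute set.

{E, F, H}

Attributes never on any right-hand side: {E, F, H} — every candidate key must contain all of them.
{E, F, H}⁺ = {A, B, C, D, E, F, G, H} — all of the relation — so {E, F, H} is a candidate key.
Every other attribute set either contains this one or has a smaller closure.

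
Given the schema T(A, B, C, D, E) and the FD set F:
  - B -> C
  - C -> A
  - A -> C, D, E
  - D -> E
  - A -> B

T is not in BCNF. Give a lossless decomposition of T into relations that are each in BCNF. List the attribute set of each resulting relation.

{A, B, C, D}; {D, E}

Candidate keys of the original relation: {A}, {B}, {C}.
{A, B, C, D, E}: {D} determines {D, E} here but is not a superkey — split on D -> E, giving {D, E} and {A, B, C, D}.
{D, E} has no BCNF violation.
{A, B, C, D} has no BCNF violation.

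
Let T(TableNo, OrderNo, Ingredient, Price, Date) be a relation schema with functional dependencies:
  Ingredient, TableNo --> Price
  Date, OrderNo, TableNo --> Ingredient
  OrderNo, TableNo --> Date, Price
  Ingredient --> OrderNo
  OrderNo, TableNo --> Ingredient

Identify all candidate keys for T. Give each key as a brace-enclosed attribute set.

{Ingredient, TableNo}, {OrderNo, TableNo}

No FD produces {TableNo}, so it must be in every candidate key.
{Ingredient, TableNo} is a candidate key since {Ingredient, TableNo}⁺ = {Date, Ingredient, OrderNo, Price, TableNo} covers every attribute.
{OrderNo, TableNo} is a candidate key since {OrderNo, TableNo}⁺ = {Date, Ingredient, OrderNo, Price, TableNo} covers every attribute.
No proper subset of any of these is a key, and no other minimal superkey exists.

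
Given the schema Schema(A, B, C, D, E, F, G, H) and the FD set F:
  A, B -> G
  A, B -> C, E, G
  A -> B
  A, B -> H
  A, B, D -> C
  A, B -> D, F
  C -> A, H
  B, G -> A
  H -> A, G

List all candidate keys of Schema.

{A}, {B, G}, {C}, {H}

{A}⁺ = {A, B, C, D, E, F, G, H} — all of the relation — so {A} is a candidate key.
{C}⁺ = {A, B, C, D, E, F, G, H} — all of the relation — so {C} is a candidate key.
{H}⁺ = {A, B, C, D, E, F, G, H} — all of the relation — so {H} is a candidate key.
{B, G}⁺ = {A, B, C, D, E, F, G, H} — all of the relation — so {B, G} is a candidate key.
Any other superkey properly contains one of these, so there are no further candidate keys.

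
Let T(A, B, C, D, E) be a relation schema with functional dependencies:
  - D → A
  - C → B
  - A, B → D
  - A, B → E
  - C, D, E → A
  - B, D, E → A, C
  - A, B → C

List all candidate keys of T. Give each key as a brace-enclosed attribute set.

{A, B} is a candidate key since {A, B}⁺ = {A, B, C, D, E} covers every attribute.
{A, C} is a candidate key since {A, C}⁺ = {A, B, C, D, E} covers every attribute.
{B, D} is a candidate key since {B, D}⁺ = {A, B, C, D, E} covers every attribute.
{C, D} is a candidate key since {C, D}⁺ = {A, B, C, D, E} covers every attribute.
These are minimal and exhaustive — every other superkey contains one of them.

{A, B}, {A, C}, {B, D}, {C, D}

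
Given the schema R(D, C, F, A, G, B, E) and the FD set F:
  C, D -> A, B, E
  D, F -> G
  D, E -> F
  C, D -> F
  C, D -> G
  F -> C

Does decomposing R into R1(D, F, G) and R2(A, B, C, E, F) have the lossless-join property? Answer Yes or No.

No

Common attributes: {F}; their closure is {C, F}.
Neither R1 nor R2 is contained in that closure, so the decomposition is lossy.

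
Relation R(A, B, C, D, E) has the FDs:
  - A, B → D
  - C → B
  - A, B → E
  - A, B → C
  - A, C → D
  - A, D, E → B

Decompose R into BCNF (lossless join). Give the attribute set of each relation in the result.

{A, C, D, E}; {B, C}

Candidate keys of the original relation: {A, B}, {A, C}, {A, D, E}.
{A, B, C, D, E}: {C} determines {B, C} here but is not a superkey — split on C → B, giving {B, C} and {A, C, D, E}.
{B, C}: every determinant is a superkey — BCNF.
{A, C, D, E}: every determinant is a superkey — BCNF.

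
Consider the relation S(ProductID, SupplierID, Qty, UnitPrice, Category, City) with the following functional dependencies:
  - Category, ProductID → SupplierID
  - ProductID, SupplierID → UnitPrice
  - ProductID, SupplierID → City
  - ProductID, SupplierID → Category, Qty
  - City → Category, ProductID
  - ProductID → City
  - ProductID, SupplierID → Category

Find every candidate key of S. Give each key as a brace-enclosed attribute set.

{City} is a candidate key since {City}⁺ = {Category, City, ProductID, Qty, SupplierID, UnitPrice} covers every attribute.
{ProductID} is a candidate key since {ProductID}⁺ = {Category, City, ProductID, Qty, SupplierID, UnitPrice} covers every attribute.
These are minimal and exhaustive — every other superkey contains one of them.

{City}, {ProductID}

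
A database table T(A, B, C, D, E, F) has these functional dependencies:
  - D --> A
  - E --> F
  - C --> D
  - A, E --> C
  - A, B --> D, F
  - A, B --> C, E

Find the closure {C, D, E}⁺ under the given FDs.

Start with {C, D, E}.
D --> A applies; add {A} → now {A, C, D, E}.
E --> F applies; add {F} → now {A, C, D, E, F}.
No further FD applies.

{A, C, D, E, F}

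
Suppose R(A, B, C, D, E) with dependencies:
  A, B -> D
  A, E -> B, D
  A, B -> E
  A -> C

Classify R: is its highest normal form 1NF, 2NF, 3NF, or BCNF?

1NF

Candidate keys: {A, B}, {A, E}. Prime attributes: {A, B, E}.
A -> C: {A}⁺ = {A, C}, which is not all of the attributes, so the left side is not a superkey — BCNF is violated.
Because {C} is non-prime and the left side of A -> C is not a superkey, the relation is not in 3NF.
{A} is a proper subset of the key {A, B}, and {A}⁺ contains the non-prime attribute {C} — a partial dependency, so 2NF is violated.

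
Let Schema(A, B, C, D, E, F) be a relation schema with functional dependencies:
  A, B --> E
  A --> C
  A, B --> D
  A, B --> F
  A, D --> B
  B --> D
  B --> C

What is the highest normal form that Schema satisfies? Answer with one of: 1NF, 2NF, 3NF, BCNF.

Candidate keys: {A, B}, {A, D}. Prime attributes: {A, B, D}.
A --> C breaks BCNF: {A}⁺ = {A, C}, so {A} is not a superkey.
A --> C has non-prime {C} on the right and a non-superkey on the left, so 3NF fails.
Since {A} ⊂ {A, B} and {A}⁺ ⊇ {C} with {C} non-prime, there is a partial dependency; 2NF fails.

1NF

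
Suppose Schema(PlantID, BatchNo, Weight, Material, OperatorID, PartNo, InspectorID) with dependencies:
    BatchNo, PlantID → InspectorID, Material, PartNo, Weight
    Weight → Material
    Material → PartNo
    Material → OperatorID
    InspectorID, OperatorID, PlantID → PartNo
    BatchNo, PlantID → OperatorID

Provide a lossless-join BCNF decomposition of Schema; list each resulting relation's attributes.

Candidate key of the original relation: {BatchNo, PlantID}.
{BatchNo, InspectorID, Material, OperatorID, PartNo, PlantID, Weight}: {Weight} determines {Material, OperatorID, PartNo, Weight} here but is not a superkey — split on Weight → Material, OperatorID, PartNo, giving {Material, OperatorID, PartNo, Weight} and {BatchNo, InspectorID, PlantID, Weight}.
{Material, OperatorID, PartNo, Weight}: {Material} determines {Material, OperatorID, PartNo} here but is not a superkey — split on Material → OperatorID, PartNo, giving {Material, OperatorID, PartNo} and {Material, Weight}.
{Material, OperatorID, PartNo}: every determinant is a superkey — BCNF.
{Material, Weight}: every determinant is a superkey — BCNF.
{BatchNo, InspectorID, PlantID, Weight}: every determinant is a superkey — BCNF.

{BatchNo, InspectorID, PlantID, Weight}; {Material, OperatorID, PartNo}; {Material, Weight}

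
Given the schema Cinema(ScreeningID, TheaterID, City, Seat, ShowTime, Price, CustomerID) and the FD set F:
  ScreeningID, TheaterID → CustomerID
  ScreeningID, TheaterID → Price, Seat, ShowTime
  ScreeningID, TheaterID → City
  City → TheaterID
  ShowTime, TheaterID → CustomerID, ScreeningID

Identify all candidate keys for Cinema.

{City, ScreeningID}⁺ = {City, CustomerID, Price, ScreeningID, Seat, ShowTime, TheaterID} — all of the relation — so {City, ScreeningID} is a candidate key.
{City, ShowTime}⁺ = {City, CustomerID, Price, ScreeningID, Seat, ShowTime, TheaterID} — all of the relation — so {City, ShowTime} is a candidate key.
{ScreeningID, TheaterID}⁺ = {City, CustomerID, Price, ScreeningID, Seat, ShowTime, TheaterID} — all of the relation — so {ScreeningID, TheaterID} is a candidate key.
{ShowTime, TheaterID}⁺ = {City, CustomerID, Price, ScreeningID, Seat, ShowTime, TheaterID} — all of the relation — so {ShowTime, TheaterID} is a candidate key.
No proper subset of any of these is a key, and no other minimal superkey exists.

{City, ScreeningID}, {City, ShowTime}, {ScreeningID, TheaterID}, {ShowTime, TheaterID}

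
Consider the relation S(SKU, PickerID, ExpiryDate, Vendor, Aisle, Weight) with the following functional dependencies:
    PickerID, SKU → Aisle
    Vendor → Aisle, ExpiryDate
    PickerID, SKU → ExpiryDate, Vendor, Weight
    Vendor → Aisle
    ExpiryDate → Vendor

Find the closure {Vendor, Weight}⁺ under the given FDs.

Start with {Vendor, Weight}.
Vendor → Aisle, ExpiryDate applies; add {Aisle, ExpiryDate} → now {Aisle, ExpiryDate, Vendor, Weight}.
No further FD applies.

{Aisle, ExpiryDate, Vendor, Weight}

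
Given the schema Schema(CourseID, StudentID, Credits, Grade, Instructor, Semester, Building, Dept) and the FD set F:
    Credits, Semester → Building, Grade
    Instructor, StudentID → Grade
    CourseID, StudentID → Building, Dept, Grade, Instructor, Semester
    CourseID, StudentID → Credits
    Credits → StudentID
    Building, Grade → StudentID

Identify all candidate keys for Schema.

No FD produces {CourseID}, so it must be in every candidate key.
{CourseID, Credits} is a candidate key since {CourseID, Credits}⁺ = {Building, CourseID, Credits, Dept, Grade, Instructor, Semester, StudentID} covers every attribute.
{CourseID, StudentID} is a candidate key since {CourseID, StudentID}⁺ = {Building, CourseID, Credits, Dept, Grade, Instructor, Semester, StudentID} covers every attribute.
{Building, CourseID, Grade} is a candidate key since {Building, CourseID, Grade}⁺ = {Building, CourseID, Credits, Dept, Grade, Instructor, Semester, StudentID} covers every attribute.
These are minimal and exhaustive — every other superkey contains one of them.

{Building, CourseID, Grade}, {CourseID, Credits}, {CourseID, StudentID}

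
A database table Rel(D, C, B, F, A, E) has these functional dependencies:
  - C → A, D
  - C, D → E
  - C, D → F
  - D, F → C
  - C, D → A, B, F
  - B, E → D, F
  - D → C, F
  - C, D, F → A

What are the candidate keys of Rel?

{C}⁺ = {A, B, C, D, E, F} — all of the relation — so {C} is a candidate key.
{D}⁺ = {A, B, C, D, E, F} — all of the relation — so {D} is a candidate key.
{B, E}⁺ = {A, B, C, D, E, F} — all of the relation — so {B, E} is a candidate key.
No proper subset of any of these is a key, and no other minimal superkey exists.

{B, E}, {C}, {D}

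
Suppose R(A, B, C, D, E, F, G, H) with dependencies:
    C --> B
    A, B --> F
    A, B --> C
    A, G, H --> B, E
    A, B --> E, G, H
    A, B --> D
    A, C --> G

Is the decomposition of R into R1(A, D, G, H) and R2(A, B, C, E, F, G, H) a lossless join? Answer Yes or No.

R1 ∩ R2 = {A, G, H}; its closure under F is {A, B, C, D, E, F, G, H}.
R1 is contained in that closure, so R1 ∩ R2 --> R1 holds and the join is lossless.

Yes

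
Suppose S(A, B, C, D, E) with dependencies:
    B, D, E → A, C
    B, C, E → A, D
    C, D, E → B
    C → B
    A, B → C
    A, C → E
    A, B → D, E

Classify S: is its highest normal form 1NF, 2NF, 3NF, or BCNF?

Candidate keys: {A, B}, {A, C}, {B, D, E}, {C, E}. Prime attributes: {A, B, C, D, E}.
For C → B we have {C}⁺ = {B, C}; {C} is not a superkey, so BCNF fails.
Since {B} ⊆ prime attributes and every other non-superkey FD also has a prime right side, the schema is in 3NF.

3NF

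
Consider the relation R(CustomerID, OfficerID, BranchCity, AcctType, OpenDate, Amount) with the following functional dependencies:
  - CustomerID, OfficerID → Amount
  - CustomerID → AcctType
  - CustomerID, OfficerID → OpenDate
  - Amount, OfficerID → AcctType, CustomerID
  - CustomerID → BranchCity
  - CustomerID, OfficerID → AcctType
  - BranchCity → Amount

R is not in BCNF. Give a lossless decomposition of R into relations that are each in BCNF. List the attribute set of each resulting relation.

{AcctType, BranchCity, CustomerID}; {Amount, BranchCity}; {CustomerID, OfficerID, OpenDate}

Candidate keys of the original relation: {Amount, OfficerID}, {BranchCity, OfficerID}, {CustomerID, OfficerID}.
In {AcctType, Amount, BranchCity, CustomerID, OfficerID, OpenDate}, {CustomerID} is not a superkey ({CustomerID}⁺ restricted to this set is {AcctType, Amount, BranchCity, CustomerID}), so split on CustomerID → AcctType, Amount, BranchCity into {AcctType, Amount, BranchCity, CustomerID} and {CustomerID, OfficerID, OpenDate}.
In {AcctType, Amount, BranchCity, CustomerID}, {BranchCity} is not a superkey ({BranchCity}⁺ restricted to this set is {Amount, BranchCity}), so split on BranchCity → Amount into {Amount, BranchCity} and {AcctType, BranchCity, CustomerID}.
{Amount, BranchCity} is in BCNF.
{AcctType, BranchCity, CustomerID} is in BCNF.
{CustomerID, OfficerID, OpenDate} is in BCNF.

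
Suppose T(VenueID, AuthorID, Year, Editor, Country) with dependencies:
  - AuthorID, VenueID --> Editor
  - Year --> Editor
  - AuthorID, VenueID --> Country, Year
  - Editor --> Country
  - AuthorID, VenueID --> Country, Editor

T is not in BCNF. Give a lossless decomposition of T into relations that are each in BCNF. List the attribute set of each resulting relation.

{AuthorID, VenueID, Year}; {Country, Editor}; {Editor, Year}

Candidate key of the original relation: {AuthorID, VenueID}.
Within {AuthorID, Country, Editor, VenueID, Year}: {Year}⁺ ∩ {AuthorID, Country, Editor, VenueID, Year} = {Country, Editor, Year}, not the whole set, so Year --> Country, Editor violates BCNF; decompose into {Country, Editor, Year} and {AuthorID, VenueID, Year}.
Within {Country, Editor, Year}: {Editor}⁺ ∩ {Country, Editor, Year} = {Country, Editor}, not the whole set, so Editor --> Country violates BCNF; decompose into {Country, Editor} and {Editor, Year}.
{Country, Editor} has no BCNF violation.
{Editor, Year} has no BCNF violation.
{AuthorID, VenueID, Year} has no BCNF violation.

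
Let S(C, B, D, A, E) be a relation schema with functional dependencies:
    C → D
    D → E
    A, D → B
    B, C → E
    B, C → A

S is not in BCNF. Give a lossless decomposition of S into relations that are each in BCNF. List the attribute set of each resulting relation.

{A, B, C}; {C, D}; {D, E}

Candidate keys of the original relation: {A, C}, {B, C}.
{A, B, C, D, E}: {C} determines {C, D, E} here but is not a superkey — split on C → D, E, giving {C, D, E} and {A, B, C}.
{C, D, E}: {D} determines {D, E} here but is not a superkey — split on D → E, giving {D, E} and {C, D}.
{D, E} is in BCNF.
{C, D} is in BCNF.
{A, B, C} is in BCNF.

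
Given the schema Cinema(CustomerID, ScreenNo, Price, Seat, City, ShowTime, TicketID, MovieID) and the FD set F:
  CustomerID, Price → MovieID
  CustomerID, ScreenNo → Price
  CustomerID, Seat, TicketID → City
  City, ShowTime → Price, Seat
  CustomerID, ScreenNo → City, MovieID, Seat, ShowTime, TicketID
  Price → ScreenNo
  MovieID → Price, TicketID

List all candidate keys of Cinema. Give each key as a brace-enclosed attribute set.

{City, CustomerID, ShowTime}, {CustomerID, MovieID}, {CustomerID, Price}, {CustomerID, ScreenNo}, {CustomerID, Seat, ShowTime, TicketID}

{CustomerID} never appears on the right of any FD, so every key must include it.
{CustomerID, MovieID}⁺ = {City, CustomerID, MovieID, Price, ScreenNo, Seat, ShowTime, TicketID} — all of the relation — so {CustomerID, MovieID} is a candidate key.
{CustomerID, Price}⁺ = {City, CustomerID, MovieID, Price, ScreenNo, Seat, ShowTime, TicketID} — all of the relation — so {CustomerID, Price} is a candidate key.
{CustomerID, ScreenNo}⁺ = {City, CustomerID, MovieID, Price, ScreenNo, Seat, ShowTime, TicketID} — all of the relation — so {CustomerID, ScreenNo} is a candidate key.
{City, CustomerID, ShowTime}⁺ = {City, CustomerID, MovieID, Price, ScreenNo, Seat, ShowTime, TicketID} — all of the relation — so {City, CustomerID, ShowTime} is a candidate key.
{CustomerID, Seat, ShowTime, TicketID}⁺ = {City, CustomerID, MovieID, Price, ScreenNo, Seat, ShowTime, TicketID} — all of the relation — so {CustomerID, Seat, ShowTime, TicketID} is a candidate key.
Any other superkey properly contains one of these, so there are no further candidate keys.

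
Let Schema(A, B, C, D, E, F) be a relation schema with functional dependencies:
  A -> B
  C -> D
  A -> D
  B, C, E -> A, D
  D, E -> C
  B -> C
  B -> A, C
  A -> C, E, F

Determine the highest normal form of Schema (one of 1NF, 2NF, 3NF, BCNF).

2NF

Candidate keys: {A}, {B}. Prime attributes: {A, B}.
For C -> D we have {C}⁺ = {C, D}; {C} is not a superkey, so BCNF fails.
C -> D has non-prime {D} on the right and a non-superkey on the left, so 3NF fails.
Every candidate key is a single attribute, so no partial dependency is possible; 2NF holds.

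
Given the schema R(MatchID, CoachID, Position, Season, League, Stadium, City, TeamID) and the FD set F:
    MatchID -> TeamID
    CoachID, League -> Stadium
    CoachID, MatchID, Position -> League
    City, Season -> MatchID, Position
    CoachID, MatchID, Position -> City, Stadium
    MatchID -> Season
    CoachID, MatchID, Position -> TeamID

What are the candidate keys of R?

Attributes never on any right-hand side: {CoachID} — every candidate key must contain it.
{City, CoachID, MatchID}⁺ = {City, CoachID, League, MatchID, Position, Season, Stadium, TeamID} — all of the relation — so {City, CoachID, MatchID} is a candidate key.
{City, CoachID, Season}⁺ = {City, CoachID, League, MatchID, Position, Season, Stadium, TeamID} — all of the relation — so {City, CoachID, Season} is a candidate key.
{CoachID, MatchID, Position}⁺ = {City, CoachID, League, MatchID, Position, Season, Stadium, TeamID} — all of the relation — so {CoachID, MatchID, Position} is a candidate key.
No proper subset of any of these is a key, and no other minimal superkey exists.

{City, CoachID, MatchID}, {City, CoachID, Season}, {CoachID, MatchID, Position}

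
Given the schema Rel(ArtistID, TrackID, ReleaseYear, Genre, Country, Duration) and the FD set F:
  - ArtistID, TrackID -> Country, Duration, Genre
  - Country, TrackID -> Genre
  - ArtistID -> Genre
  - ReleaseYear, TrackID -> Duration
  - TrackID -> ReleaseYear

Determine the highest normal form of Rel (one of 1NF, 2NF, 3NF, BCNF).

1NF

Candidate key: {ArtistID, TrackID}. Prime attributes: {ArtistID, TrackID}.
Country, TrackID -> Genre: {Country, TrackID}⁺ = {Country, Duration, Genre, ReleaseYear, TrackID}, which is not all of the attributes, so the left side is not a superkey — BCNF is violated.
Country, TrackID -> Genre determines the non-prime attribute {Genre} from a non-superkey — 3NF is violated.
{ArtistID} is a proper subset of the key {ArtistID, TrackID}, and {ArtistID}⁺ contains the non-prime attribute {Genre} — a partial dependency, so 2NF is violated.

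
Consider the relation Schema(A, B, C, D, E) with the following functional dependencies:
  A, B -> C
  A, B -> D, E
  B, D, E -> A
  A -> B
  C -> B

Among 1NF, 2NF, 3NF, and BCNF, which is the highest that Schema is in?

3NF

Candidate keys: {A}, {B, D, E}, {C, D, E}. Prime attributes: {A, B, C, D, E}.
For C -> B we have {C}⁺ = {B, C}; {C} is not a superkey, so BCNF fails.
Since {B} ⊆ prime attributes and every other non-superkey FD also has a prime right side, the schema is in 3NF.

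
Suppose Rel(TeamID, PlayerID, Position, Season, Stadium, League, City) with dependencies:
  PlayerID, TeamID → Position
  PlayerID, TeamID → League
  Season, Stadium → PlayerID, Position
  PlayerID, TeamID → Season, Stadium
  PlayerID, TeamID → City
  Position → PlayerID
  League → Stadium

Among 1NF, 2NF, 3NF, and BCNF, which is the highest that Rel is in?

3NF

Candidate keys: {League, Season, TeamID}, {PlayerID, TeamID}, {Position, TeamID}, {Season, Stadium, TeamID}. Prime attributes: {League, PlayerID, Position, Season, Stadium, TeamID}.
For Season, Stadium → PlayerID, Position we have {Season, Stadium}⁺ = {PlayerID, Position, Season, Stadium}; {Season, Stadium} is not a superkey, so BCNF fails.
But every attribute on its right side ({PlayerID, Position}) is prime, and the same holds for every other non-superkey FD, so 3NF still holds.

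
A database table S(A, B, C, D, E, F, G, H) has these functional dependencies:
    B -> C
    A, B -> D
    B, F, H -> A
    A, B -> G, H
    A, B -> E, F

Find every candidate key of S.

{A, B}, {B, F, H}

{B} never appears on the right of any FD, so every key must include it.
{A, B}⁺ = {A, B, C, D, E, F, G, H} — all of the relation — so {A, B} is a candidate key.
{B, F, H}⁺ = {A, B, C, D, E, F, G, H} — all of the relation — so {B, F, H} is a candidate key.
These are minimal and exhaustive — every other superkey contains one of them.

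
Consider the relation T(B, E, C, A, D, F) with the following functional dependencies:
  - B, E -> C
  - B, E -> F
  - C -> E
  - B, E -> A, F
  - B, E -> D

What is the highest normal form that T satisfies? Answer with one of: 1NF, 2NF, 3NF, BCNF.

Candidate keys: {B, C}, {B, E}. Prime attributes: {B, C, E}.
For C -> E we have {C}⁺ = {C, E}; {C} is not a superkey, so BCNF fails.
But every attribute on its right side ({E}) is prime, and the same holds for every other non-superkey FD, so 3NF still holds.

3NF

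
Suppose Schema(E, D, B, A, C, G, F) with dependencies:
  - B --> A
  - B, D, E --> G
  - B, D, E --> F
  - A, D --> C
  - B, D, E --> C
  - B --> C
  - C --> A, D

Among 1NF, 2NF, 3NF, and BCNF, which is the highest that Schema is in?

Candidate key: {B, E}. Prime attributes: {B, E}.
B --> A: {B}⁺ = {A, B, C, D}, which is not all of the attributes, so the left side is not a superkey — BCNF is violated.
Because {A} is non-prime and the left side of B --> A is not a superkey, the relation is not in 3NF.
Since {B} ⊂ {B, E} and {B}⁺ ⊇ {A, C, D} with {A, C, D} non-prime, there is a partial dependency; 2NF fails.

1NF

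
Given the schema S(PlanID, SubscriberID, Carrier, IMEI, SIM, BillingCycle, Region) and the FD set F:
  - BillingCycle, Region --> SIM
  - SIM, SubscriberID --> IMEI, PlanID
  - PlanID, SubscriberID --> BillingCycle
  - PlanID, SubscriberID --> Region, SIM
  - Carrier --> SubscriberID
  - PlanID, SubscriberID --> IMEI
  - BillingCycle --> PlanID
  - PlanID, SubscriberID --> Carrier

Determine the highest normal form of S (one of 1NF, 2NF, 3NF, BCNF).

3NF

Candidate keys: {BillingCycle, Carrier}, {BillingCycle, SubscriberID}, {Carrier, PlanID}, {Carrier, SIM}, {PlanID, SubscriberID}, {SIM, SubscriberID}. Prime attributes: {BillingCycle, Carrier, PlanID, SIM, SubscriberID}.
BillingCycle, Region --> SIM breaks BCNF: {BillingCycle, Region}⁺ = {BillingCycle, PlanID, Region, SIM}, so {BillingCycle, Region} is not a superkey.
Since {SIM} ⊆ prime attributes and every other non-superkey FD also has a prime right side, the schema is in 3NF.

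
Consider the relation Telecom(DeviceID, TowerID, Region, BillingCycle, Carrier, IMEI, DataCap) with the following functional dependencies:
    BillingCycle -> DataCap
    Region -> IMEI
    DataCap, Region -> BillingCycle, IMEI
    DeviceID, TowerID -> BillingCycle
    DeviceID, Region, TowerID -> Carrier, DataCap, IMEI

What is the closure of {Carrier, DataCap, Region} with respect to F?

{BillingCycle, Carrier, DataCap, IMEI, Region}

Start with {Carrier, DataCap, Region}.
Region -> IMEI applies; add {IMEI} → now {Carrier, DataCap, IMEI, Region}.
DataCap, Region -> BillingCycle, IMEI applies; add {BillingCycle} → now {BillingCycle, Carrier, DataCap, IMEI, Region}.
No further FD applies.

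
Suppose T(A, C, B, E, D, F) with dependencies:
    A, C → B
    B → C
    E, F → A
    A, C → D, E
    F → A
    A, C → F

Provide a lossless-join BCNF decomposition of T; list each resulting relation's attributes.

Candidate keys of the original relation: {A, B}, {A, C}, {B, F}, {C, F}.
Within {A, B, C, D, E, F}: {B}⁺ ∩ {A, B, C, D, E, F} = {B, C}, not the whole set, so B → C violates BCNF; decompose into {B, C} and {A, B, D, E, F}.
{B, C}: every determinant is a superkey — BCNF.
Within {A, B, D, E, F}: {E, F}⁺ ∩ {A, B, D, E, F} = {A, E, F}, not the whole set, so E, F → A violates BCNF; decompose into {A, E, F} and {B, D, E, F}.
Within {A, E, F}: {F}⁺ ∩ {A, E, F} = {A, F}, not the whole set, so F → A violates BCNF; decompose into {A, F} and {E, F}.
{A, F}: every determinant is a superkey — BCNF.
{E, F}: every determinant is a superkey — BCNF.
{B, D, E, F}: every determinant is a superkey — BCNF.

{A, F}; {B, C}; {B, D, E, F}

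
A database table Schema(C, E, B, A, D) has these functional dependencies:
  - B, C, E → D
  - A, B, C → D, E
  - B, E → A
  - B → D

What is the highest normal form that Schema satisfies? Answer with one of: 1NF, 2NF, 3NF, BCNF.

Candidate keys: {A, B, C}, {B, C, E}. Prime attributes: {A, B, C, E}.
B, E → A: {B, E}⁺ = {A, B, D, E}, which is not all of the attributes, so the left side is not a superkey — BCNF is violated.
B → D determines the non-prime attribute {D} from a non-superkey — 3NF is violated.
{B} is a proper subset of the key {A, B, C}, and {B}⁺ contains the non-prime attribute {D} — a partial dependency, so 2NF is violated.

1NF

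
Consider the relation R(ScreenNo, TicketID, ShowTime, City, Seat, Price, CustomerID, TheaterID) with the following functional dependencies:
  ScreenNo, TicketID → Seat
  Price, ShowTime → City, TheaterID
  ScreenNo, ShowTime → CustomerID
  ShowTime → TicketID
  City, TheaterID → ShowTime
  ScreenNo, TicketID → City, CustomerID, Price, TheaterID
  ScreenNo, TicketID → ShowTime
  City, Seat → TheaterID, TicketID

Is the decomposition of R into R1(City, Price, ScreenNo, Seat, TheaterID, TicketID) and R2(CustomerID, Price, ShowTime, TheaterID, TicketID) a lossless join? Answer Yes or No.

R1 ∩ R2 = {Price, TheaterID, TicketID}; its closure under F is {Price, TheaterID, TicketID}.
R1 ⊄ {Price, TheaterID, TicketID} and R2 ⊄ {Price, TheaterID, TicketID}, so the split is lossy.

No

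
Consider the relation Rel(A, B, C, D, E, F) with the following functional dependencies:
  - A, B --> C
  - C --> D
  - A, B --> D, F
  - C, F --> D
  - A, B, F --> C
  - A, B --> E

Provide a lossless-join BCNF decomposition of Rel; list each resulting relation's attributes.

Candidate key of the original relation: {A, B}.
In {A, B, C, D, E, F}, {C} is not a superkey ({C}⁺ restricted to this set is {C, D}), so split on C --> D into {C, D} and {A, B, C, E, F}.
{C, D} is in BCNF.
{A, B, C, E, F} is in BCNF.

{A, B, C, E, F}; {C, D}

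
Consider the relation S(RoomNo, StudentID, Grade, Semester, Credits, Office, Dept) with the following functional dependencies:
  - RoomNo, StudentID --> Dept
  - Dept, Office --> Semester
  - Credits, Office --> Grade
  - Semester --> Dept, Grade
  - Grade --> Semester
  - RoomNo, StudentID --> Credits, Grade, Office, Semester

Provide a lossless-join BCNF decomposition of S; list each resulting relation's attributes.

Candidate key of the original relation: {RoomNo, StudentID}.
In {Credits, Dept, Grade, Office, RoomNo, Semester, StudentID}, {Dept, Office} is not a superkey ({Dept, Office}⁺ restricted to this set is {Dept, Grade, Office, Semester}), so split on Dept, Office --> Grade, Semester into {Dept, Grade, Office, Semester} and {Credits, Dept, Office, RoomNo, StudentID}.
In {Dept, Grade, Office, Semester}, {Semester} is not a superkey ({Semester}⁺ restricted to this set is {Dept, Grade, Semester}), so split on Semester --> Dept, Grade into {Dept, Grade, Semester} and {Office, Semester}.
{Dept, Grade, Semester} has no BCNF violation.
{Office, Semester} has no BCNF violation.
In {Credits, Dept, Office, RoomNo, StudentID}, {Credits, Office} is not a superkey ({Credits, Office}⁺ restricted to this set is {Credits, Dept, Office}), so split on Credits, Office --> Dept into {Credits, Dept, Office} and {Credits, Office, RoomNo, StudentID}.
{Credits, Dept, Office} has no BCNF violation.
{Credits, Office, RoomNo, StudentID} has no BCNF violation.

{Credits, Dept, Office}; {Credits, Office, RoomNo, StudentID}; {Dept, Grade, Semester}; {Office, Semester}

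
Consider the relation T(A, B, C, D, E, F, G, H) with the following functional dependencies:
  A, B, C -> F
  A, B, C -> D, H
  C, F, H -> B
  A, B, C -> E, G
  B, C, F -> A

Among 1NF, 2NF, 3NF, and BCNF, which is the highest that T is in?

BCNF

Candidate keys: {A, B, C}, {B, C, F}, {C, F, H}. Prime attributes: {A, B, C, F, H}.
Every FD has a superkey on the left, so the relation is in BCNF.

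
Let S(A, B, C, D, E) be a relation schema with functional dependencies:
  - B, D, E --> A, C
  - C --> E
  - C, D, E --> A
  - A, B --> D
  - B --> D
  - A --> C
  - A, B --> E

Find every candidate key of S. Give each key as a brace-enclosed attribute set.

Attributes never on any right-hand side: {B} — every candidate key must contain it.
{A, B} is a candidate key since {A, B}⁺ = {A, B, C, D, E} covers every attribute.
{B, C} is a candidate key since {B, C}⁺ = {A, B, C, D, E} covers every attribute.
{B, E} is a candidate key since {B, E}⁺ = {A, B, C, D, E} covers every attribute.
Any other superkey properly contains one of these, so there are no further candidate keys.

{A, B}, {B, C}, {B, E}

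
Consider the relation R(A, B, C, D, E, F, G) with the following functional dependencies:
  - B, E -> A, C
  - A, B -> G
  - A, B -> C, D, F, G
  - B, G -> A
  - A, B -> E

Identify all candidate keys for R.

{B} never appears on the right of any FD, so every key must include it.
{A, B} is a candidate key since {A, B}⁺ = {A, B, C, D, E, F, G} covers every attribute.
{B, E} is a candidate key since {B, E}⁺ = {A, B, C, D, E, F, G} covers every attribute.
{B, G} is a candidate key since {B, G}⁺ = {A, B, C, D, E, F, G} covers every attribute.
Any other superkey properly contains one of these, so there are no further candidate keys.

{A, B}, {B, E}, {B, G}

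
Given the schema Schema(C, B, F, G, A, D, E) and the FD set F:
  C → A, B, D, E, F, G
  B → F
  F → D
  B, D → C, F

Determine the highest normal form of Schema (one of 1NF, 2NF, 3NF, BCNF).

Candidate keys: {B}, {C}. Prime attributes: {B, C}.
F → D: {F}⁺ = {D, F}, which is not all of the attributes, so the left side is not a superkey — BCNF is violated.
F → D has non-prime {D} on the right and a non-superkey on the left, so 3NF fails.
Every candidate key is a single attribute, so no partial dependency is possible; 2NF holds.

2NF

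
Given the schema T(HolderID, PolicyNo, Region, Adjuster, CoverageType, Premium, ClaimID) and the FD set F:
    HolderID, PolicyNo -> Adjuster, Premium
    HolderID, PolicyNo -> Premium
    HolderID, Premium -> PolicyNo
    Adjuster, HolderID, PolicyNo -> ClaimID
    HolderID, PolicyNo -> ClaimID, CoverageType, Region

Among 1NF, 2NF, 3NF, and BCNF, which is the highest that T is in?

BCNF

Candidate keys: {HolderID, PolicyNo}, {HolderID, Premium}. Prime attributes: {HolderID, PolicyNo, Premium}.
Every FD has a superkey on the left, so the relation is in BCNF.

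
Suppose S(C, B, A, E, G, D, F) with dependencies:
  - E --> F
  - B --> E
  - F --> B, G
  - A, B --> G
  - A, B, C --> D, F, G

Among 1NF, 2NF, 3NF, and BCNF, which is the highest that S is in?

Candidate keys: {A, B, C}, {A, C, E}, {A, C, F}. Prime attributes: {A, B, C, E, F}.
E --> F breaks BCNF: {E}⁺ = {B, E, F, G}, so {E} is not a superkey.
F --> B, G has non-prime {G} on the right and a non-superkey on the left, so 3NF fails.
{B} is a proper subset of the key {A, B, C}, and {B}⁺ contains the non-prime attribute {G} — a partial dependency, so 2NF is violated.

1NF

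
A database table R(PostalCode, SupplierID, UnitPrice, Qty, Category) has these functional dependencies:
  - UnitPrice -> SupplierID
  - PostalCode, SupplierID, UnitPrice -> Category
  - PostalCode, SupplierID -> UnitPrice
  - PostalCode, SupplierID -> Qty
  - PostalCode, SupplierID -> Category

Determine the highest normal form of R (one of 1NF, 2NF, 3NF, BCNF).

Candidate keys: {PostalCode, SupplierID}, {PostalCode, UnitPrice}. Prime attributes: {PostalCode, SupplierID, UnitPrice}.
UnitPrice -> SupplierID breaks BCNF: {UnitPrice}⁺ = {SupplierID, UnitPrice}, so {UnitPrice} is not a superkey.
Since {SupplierID} ⊆ prime attributes and every other non-superkey FD also has a prime right side, the schema is in 3NF.

3NF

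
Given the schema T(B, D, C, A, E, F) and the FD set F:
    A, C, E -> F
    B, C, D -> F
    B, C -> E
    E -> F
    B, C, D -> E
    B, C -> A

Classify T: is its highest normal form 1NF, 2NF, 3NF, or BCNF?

1NF

Candidate key: {B, C, D}. Prime attributes: {B, C, D}.
A, C, E -> F: {A, C, E}⁺ = {A, C, E, F}, which is not all of the attributes, so the left side is not a superkey — BCNF is violated.
Because {F} is non-prime and the left side of A, C, E -> F is not a superkey, the relation is not in 3NF.
Since {B, C} ⊂ {B, C, D} and {B, C}⁺ ⊇ {A, E, F} with {A, E, F} non-prime, there is a partial dependency; 2NF fails.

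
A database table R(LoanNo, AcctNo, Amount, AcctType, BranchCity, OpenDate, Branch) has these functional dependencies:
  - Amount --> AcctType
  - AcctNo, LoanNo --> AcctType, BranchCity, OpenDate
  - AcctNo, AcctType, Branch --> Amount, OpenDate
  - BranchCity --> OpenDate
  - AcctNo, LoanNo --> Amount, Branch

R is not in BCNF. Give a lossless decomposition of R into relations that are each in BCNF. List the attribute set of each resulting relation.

Candidate key of the original relation: {AcctNo, LoanNo}.
Within {AcctNo, AcctType, Amount, Branch, BranchCity, LoanNo, OpenDate}: {Amount}⁺ ∩ {AcctNo, AcctType, Amount, Branch, BranchCity, LoanNo, OpenDate} = {AcctType, Amount}, not the whole set, so Amount --> AcctType violates BCNF; decompose into {AcctType, Amount} and {AcctNo, Amount, Branch, BranchCity, LoanNo, OpenDate}.
{AcctType, Amount} has no BCNF violation.
Within {AcctNo, Amount, Branch, BranchCity, LoanNo, OpenDate}: {BranchCity}⁺ ∩ {AcctNo, Amount, Branch, BranchCity, LoanNo, OpenDate} = {BranchCity, OpenDate}, not the whole set, so BranchCity --> OpenDate violates BCNF; decompose into {BranchCity, OpenDate} and {AcctNo, Amount, Branch, BranchCity, LoanNo}.
{BranchCity, OpenDate} has no BCNF violation.
{AcctNo, Amount, Branch, BranchCity, LoanNo} has no BCNF violation.

{AcctNo, Amount, Branch, BranchCity, LoanNo}; {AcctType, Amount}; {BranchCity, OpenDate}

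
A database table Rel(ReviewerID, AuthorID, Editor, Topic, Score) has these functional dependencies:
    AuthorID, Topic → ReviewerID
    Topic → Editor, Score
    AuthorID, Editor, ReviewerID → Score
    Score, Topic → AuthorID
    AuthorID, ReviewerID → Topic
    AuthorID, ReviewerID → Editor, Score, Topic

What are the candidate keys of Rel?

{AuthorID, ReviewerID}, {Topic}

{Topic}⁺ = {AuthorID, Editor, ReviewerID, Score, Topic} — all of the relation — so {Topic} is a candidate key.
{AuthorID, ReviewerID}⁺ = {AuthorID, Editor, ReviewerID, Score, Topic} — all of the relation — so {AuthorID, ReviewerID} is a candidate key.
These are minimal and exhaustive — every other superkey contains one of them.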